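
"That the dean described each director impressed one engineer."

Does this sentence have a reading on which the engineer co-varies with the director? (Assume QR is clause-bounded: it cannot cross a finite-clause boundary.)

The paraphrase describes the scope ordering *each director* > *one engineer*.
*each director* sits inside the sentential subject *that the dean described each director*.
The Sentential Subject Constraint rules out raising the quantifier out of the that-clause subject.
So the wide-scope reading for *each director* is blocked.

No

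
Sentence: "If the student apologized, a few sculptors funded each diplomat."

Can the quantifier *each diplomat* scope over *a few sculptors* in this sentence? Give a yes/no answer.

Yes

The adjunct clause does not contain *each diplomat*, which is the matrix object.
Clause-internal QR can adjoin the lower DP above the subject, yielding the inverse reading.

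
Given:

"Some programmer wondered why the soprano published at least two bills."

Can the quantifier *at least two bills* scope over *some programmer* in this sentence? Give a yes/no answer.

No

The DP *at least two bills* is contained in the embedded question *why the soprano published at least two bills*.
QR across an interrogative CP boundary is ruled out as a wh-island violation.
The inverse ordering *at least two bills* > *some programmer* is therefore underivable.
(Only the surface reading survives: one fixed programmer with respect to all the relevant bills.)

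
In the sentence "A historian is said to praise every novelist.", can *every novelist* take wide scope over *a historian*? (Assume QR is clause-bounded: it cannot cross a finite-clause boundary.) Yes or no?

Yes

*every novelist* is inside a raising infinitive, which is transparent to QR (no CP barrier), so it behaves as a matrix argument.
Nothing blocks QR of the lower DP to a position above the higher one, so inverse scope is available.
Both orderings are possible: *a historian* > *every novelist* and *every novelist* > *a historian*.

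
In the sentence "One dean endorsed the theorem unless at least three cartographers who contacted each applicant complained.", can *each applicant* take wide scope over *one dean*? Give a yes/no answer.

No

*each applicant* occurs within the relative clause *who contacted each applicant*, which is itself inside the adjunct *unless at least three cartographers who contacted each applicant complained*.
The quantifier would have to escape first the RC and then the adjunct — two independent island violations.
*each applicant* > *one dean* would require crossing that boundary, which is illicit.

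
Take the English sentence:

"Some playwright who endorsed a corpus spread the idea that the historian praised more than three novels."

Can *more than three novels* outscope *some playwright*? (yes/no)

No

The DP *more than three novels* is contained in the complex NP *the idea that the historian praised more than three novels*.
Since the clause is the complement of a nominal head, the CNPC blocks scope extraction.
*more than three novels* is confined to the island and cannot take scope over *some playwright*.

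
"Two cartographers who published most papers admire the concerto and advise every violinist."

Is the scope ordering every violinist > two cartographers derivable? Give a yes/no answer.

No

*every violinist* occurs within one conjunct of the coordinate structure (*advise every violinist*).
The Coordinate Structure Constraint blocks movement (including QR) out of a single conjunct.
*every violinist* > *two cartographers* would require crossing that boundary, which is illicit.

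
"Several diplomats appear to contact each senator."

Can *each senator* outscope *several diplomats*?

*each senator* is the object of the infinitival complement of a raising predicate; raising infinitives are transparent for QR, so the two DPs are in effect clausemates.
Clause-internal QR can adjoin the lower DP above the subject, yielding the inverse reading.

Yes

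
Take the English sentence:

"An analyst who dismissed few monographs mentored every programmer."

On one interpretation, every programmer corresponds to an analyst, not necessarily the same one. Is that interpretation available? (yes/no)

That reading corresponds to *every programmer* > *an analyst*.
The relative clause *who dismissed few monographs* modifies *an analyst*, but *every programmer* is not inside that relative clause — it is an argument of the matrix verb.
Since no island is crossed, the inverse ordering is licensed alongside surface scope.
The sentence is scopally ambiguous between *an analyst* > *every programmer* and *every programmer* > *an analyst*.

Yes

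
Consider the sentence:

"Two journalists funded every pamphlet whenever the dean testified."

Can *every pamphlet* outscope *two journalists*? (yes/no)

*every pamphlet* is a matrix argument; the adjunct is an island but the target quantifier is outside it.
Clause-internal QR can adjoin the lower DP above the subject, yielding the inverse reading.

Yes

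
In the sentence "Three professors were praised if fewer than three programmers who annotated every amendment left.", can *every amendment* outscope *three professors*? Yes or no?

*every amendment* is embedded in the relative clause *who annotated every amendment*, which is itself inside the adjunct *if fewer than three programmers who annotated every amendment left*.
Both the relative clause and the enclosing adjunct are scope islands; QR cannot cross either.
The inverse ordering *every amendment* > *three professors* is therefore underivable.

No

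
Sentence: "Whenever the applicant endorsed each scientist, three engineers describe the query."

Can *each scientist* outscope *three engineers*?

*each scientist* sits inside the adjunct clause *whenever the applicant endorsed each scientist*.
Adjuncts are opaque for quantifier raising; a quantifier in an adjunct stays inside it.
So *each scientist* cannot raise to a position above *three engineers*.

No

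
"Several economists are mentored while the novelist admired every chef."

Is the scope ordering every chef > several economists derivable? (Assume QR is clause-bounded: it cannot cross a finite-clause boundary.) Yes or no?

No

*every chef* is embedded in the adjunct clause *while the novelist admired every chef*.
Since the clause is an adjunct (not a complement), the Adjunct Condition blocks QR across its edge.
*every chef* > *several economists* would require crossing that boundary, which is illicit.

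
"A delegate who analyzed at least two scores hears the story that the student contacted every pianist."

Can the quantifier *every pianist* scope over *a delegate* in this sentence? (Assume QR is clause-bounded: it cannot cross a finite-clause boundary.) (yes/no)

No

*every pianist* sits inside the complex NP *the story that the student contacted every pianist*.
Since the clause is the complement of a nominal head, the CNPC blocks scope extraction.
So *every pianist* cannot raise to a position above *a delegate*.
(Only the surface reading survives: one fixed delegate with respect to all the relevant pianists.)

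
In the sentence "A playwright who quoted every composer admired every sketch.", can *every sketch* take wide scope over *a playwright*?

Although the sentence contains a relative clause (*who quoted every composer*), *every sketch* is outside it, in the matrix VP.
Since no island is crossed, the inverse ordering is licensed alongside surface scope.

Yes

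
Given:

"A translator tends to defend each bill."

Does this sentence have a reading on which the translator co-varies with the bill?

Yes

The paraphrase describes the scope ordering *each bill* > *a translator*.
*each bill* is inside a raising infinitive, which is transparent to QR (no CP barrier), so it behaves as a matrix argument.
Nothing blocks QR of the lower DP to a position above the higher one, so inverse scope is available.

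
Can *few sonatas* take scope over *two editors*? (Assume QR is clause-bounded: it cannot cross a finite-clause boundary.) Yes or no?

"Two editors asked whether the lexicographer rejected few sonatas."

The DP *few sonatas* is contained in the embedded question *whether the lexicographer rejected few sonatas*.
Embedded questions are wh-islands: a quantifier inside an indirect question cannot QR into the matrix clause.
So the wide-scope reading for *few sonatas* is blocked.

No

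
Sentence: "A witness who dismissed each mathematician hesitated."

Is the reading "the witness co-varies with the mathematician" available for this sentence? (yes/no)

No

This is the *each mathematician* > *a witness* reading.
The DP *each mathematician* is contained in the relative clause *who dismissed each mathematician*.
Quantifiers inside a relative clause are trapped there; the RC boundary blocks QR.
*each mathematician* is confined to the island and cannot take scope over *a witness*.
(Only the surface reading survives: one fixed witness with respect to all the relevant mathematicians.)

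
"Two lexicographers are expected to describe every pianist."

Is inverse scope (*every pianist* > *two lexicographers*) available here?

Yes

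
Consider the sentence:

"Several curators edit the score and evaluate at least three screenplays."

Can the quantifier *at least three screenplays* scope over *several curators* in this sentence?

No

*at least three screenplays* occurs within one conjunct of the coordinate structure (*evaluate at least three screenplays*).
The Coordinate Structure Constraint blocks movement (including QR) out of a single conjunct.
The inverse ordering *at least three screenplays* > *several curators* is therefore underivable.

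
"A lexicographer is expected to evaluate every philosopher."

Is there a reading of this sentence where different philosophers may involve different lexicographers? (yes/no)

This is the *every philosopher* > *a lexicographer* reading.
Infinitival complements of raising predicates do not block QR; *every philosopher* and *a lexicographer* are effectively clausemates.
With no island boundary between them, the object can take inverse scope over the subject via ordinary QR within the clause.

Yes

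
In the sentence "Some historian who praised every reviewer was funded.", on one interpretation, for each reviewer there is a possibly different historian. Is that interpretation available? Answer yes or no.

That reading corresponds to *every reviewer* > *some historian*.
The target quantifier *every reviewer* is part of the relative clause *who praised every reviewer*.
QR out of a relative clause is ruled out by the relative-clause island constraint.
*every reviewer* > *some historian* would require crossing that boundary, which is illicit.

No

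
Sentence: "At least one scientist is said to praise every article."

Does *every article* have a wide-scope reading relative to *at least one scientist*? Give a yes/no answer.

Yes

The matrix predicate is a raising verb, whose infinitival complement is not a scope island — *every article* can QR into the matrix clause.
Ordinary QR to a clause-peripheral position gives the wide-scope LF for the lower DP.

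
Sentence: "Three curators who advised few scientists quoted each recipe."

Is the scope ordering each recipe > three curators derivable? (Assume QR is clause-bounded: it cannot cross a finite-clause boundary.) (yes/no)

Yes

*each recipe* sits in the matrix clause, not in the relative clause on *three curators*.
Nothing blocks QR of the lower DP to a position above the higher one, so inverse scope is available.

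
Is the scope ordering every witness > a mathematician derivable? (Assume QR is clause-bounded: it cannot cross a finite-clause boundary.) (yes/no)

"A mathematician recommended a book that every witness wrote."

Structurally, *every witness* is inside the relative clause *that every witness wrote* modifying *a book*.
Relative clauses block scope extraction: QR cannot target a position outside the modified NP.
The inverse ordering *every witness* > *a mathematician* is therefore underivable.

No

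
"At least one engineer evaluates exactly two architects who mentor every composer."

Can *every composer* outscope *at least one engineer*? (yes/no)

*every composer* is embedded in the relative clause *who mentor every composer* modifying *exactly two architects*.
QR out of a relative clause is ruled out by the relative-clause island constraint.
Hence only narrow scope for *every composer* (under *at least one engineer*) survives.

No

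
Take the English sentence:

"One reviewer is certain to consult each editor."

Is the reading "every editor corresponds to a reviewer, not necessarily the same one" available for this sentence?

The paraphrase describes the scope ordering *each editor* > *one reviewer*.
Raising constructions are monoclausal for scope purposes; *each editor* is not separated from *one reviewer* by any island.
Ordinary QR to a clause-peripheral position gives the wide-scope LF for the lower DP.
The sentence is scopally ambiguous between *one reviewer* > *each editor* and *each editor* > *one reviewer*.

Yes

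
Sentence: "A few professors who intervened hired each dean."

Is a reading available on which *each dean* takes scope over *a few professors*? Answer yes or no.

*each dean* is a matrix argument; only *a few professors* is modified by the relative clause *who intervened*, so the RC island is irrelevant to the target quantifier.
Ordinary QR to a clause-peripheral position gives the wide-scope LF for the lower DP.

Yes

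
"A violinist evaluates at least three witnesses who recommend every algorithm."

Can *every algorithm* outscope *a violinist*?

*every algorithm* occurs within the relative clause *who recommend every algorithm* modifying *at least three witnesses*.
Quantifiers inside a relative clause are trapped there; the RC boundary blocks QR.
Hence only narrow scope for *every algorithm* (under *a violinist*) survives.

No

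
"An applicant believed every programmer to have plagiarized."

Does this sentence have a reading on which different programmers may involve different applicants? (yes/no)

That reading corresponds to *every programmer* > *an applicant*.
This is an ECM construction: *every programmer* is the infinitival subject, Case-marked by the matrix verb, and the infinitive is transparent for QR.
QR within a single clause is free, so the lower quantifier may take scope over the higher one.
The sentence is scopally ambiguous between *an applicant* > *every programmer* and *every programmer* > *an applicant*.

Yes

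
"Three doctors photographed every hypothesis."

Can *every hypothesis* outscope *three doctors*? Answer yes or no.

Yes

*every hypothesis* and *three doctors* are in the same minimal clause.
Nothing blocks QR of the lower DP to a position above the higher one, so inverse scope is available.
The sentence is scopally ambiguous between *three doctors* > *every hypothesis* and *every hypothesis* > *three doctors*.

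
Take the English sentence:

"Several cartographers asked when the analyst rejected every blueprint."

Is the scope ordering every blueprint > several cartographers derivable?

No

Structurally, *every blueprint* is inside the embedded question *when the analyst rejected every blueprint*.
Embedded wh-clauses are opaque for QR, so the quantifier stays inside the question.
So the wide-scope reading for *every blueprint* is blocked.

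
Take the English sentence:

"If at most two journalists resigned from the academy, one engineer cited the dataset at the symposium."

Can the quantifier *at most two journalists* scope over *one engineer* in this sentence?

No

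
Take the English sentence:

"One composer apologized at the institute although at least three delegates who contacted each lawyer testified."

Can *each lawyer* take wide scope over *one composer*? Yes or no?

*each lawyer* sits inside the relative clause *who contacted each lawyer*, which is itself inside the adjunct *although at least three delegates who contacted each lawyer testified*.
The quantifier would have to escape first the RC and then the adjunct — two independent island violations.
So *each lawyer* cannot raise high enough to outscope *one composer*; only the surface ordering *one composer* > *each lawyer* is available.
(Only the surface reading survives: one fixed composer with respect to all the relevant lawyers.)

No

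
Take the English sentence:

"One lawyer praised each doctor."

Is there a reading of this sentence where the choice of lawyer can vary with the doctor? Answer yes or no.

The paraphrase describes the scope ordering *each doctor* > *one lawyer*.
*each doctor* and *one lawyer* are in the same minimal clause.
No island intervenes, so both surface and inverse scope are derivable.
So *each doctor* > *one lawyer* is among the available readings.

Yes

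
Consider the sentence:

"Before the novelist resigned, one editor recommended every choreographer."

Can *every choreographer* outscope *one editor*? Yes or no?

Yes

The adjunct clause does not contain *every choreographer*, which is the matrix object.
Since no island is crossed, the inverse ordering is licensed alongside surface scope.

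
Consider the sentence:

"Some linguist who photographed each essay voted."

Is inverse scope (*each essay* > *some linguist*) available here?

No

*each essay* occurs within the relative clause *who photographed each essay*.
A relative clause is a scope island — quantifier raising cannot cross its boundary.
The inverse ordering *each essay* > *some linguist* is therefore underivable.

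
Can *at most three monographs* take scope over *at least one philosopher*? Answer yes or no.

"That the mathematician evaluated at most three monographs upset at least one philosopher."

No

Structurally, *at most three monographs* is inside the sentential subject *that the mathematician evaluated at most three monographs*.
The subject-island constraint blocks QR out of a clausal subject.
*at most three monographs* is confined to the island and cannot take scope over *at least one philosopher*.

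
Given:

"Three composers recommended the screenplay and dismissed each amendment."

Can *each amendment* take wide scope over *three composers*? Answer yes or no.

No

*each amendment* is embedded in one conjunct of the coordinate structure (*dismissed each amendment*).
QR out of a conjunct would have to apply non-ATB, which the CSC forbids.
*each amendment* is confined to the island and cannot take scope over *three composers*.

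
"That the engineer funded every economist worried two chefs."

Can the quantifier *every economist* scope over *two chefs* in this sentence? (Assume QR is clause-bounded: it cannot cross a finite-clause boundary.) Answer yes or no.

No

*every economist* is embedded in the sentential subject *that the engineer funded every economist*.
Sentential subjects are islands: a quantifier inside the subject clause cannot raise over the matrix predicate.
The ordering *every economist* > *two chefs* is therefore underivable.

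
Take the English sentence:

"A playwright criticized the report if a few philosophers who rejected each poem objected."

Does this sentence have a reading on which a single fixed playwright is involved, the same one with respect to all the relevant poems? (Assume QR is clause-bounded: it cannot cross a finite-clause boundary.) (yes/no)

This is the *a playwright* > *each poem* reading.
Surface scope (*a playwright* > *each poem*) is always derivable; islands only block QR, not in-situ interpretation.

Yes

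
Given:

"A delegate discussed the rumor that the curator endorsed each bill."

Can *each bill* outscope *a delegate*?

No

Structurally, *each bill* is inside the complex NP *the rumor that the curator endorsed each bill*.
The complex NP is opaque for QR — the quantifier is frozen inside the noun's complement.
So *each bill* cannot raise high enough to outscope *a delegate*; only the surface ordering *a delegate* > *each bill* is available.
(Only the surface reading survives: one fixed delegate with respect to all the relevant bills.)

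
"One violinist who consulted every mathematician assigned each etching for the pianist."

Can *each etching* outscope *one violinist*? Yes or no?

Yes

The relative clause *who consulted every mathematician* modifies *one violinist*, but *each etching* is not inside that relative clause — it is an argument of the matrix verb.
With no island boundary between them, the object can take inverse scope over the subject via ordinary QR within the clause.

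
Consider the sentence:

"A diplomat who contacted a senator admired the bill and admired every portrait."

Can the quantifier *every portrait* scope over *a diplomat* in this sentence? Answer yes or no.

No

Structurally, *every portrait* is inside one conjunct of the coordinate structure (*admired every portrait*).
QR out of a conjunct would have to apply non-ATB, which the CSC forbids.
So the wide-scope reading for *every portrait* is blocked.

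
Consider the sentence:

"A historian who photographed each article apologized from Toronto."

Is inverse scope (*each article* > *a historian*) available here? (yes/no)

No

The target quantifier *each article* is part of the relative clause *who photographed each article*.
Relative clauses are scope islands: a quantifier cannot QR out of a relative clause to take scope in the matrix clause.
Hence only narrow scope for *each article* (under *a historian*) survives.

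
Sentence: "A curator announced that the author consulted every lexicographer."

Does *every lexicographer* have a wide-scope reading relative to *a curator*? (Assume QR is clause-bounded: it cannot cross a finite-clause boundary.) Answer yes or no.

No

*every lexicographer* occurs within the finite complement clause *that the author consulted every lexicographer*.
Finite CP is the ceiling for QR here, by assumption.
The inverse ordering *every lexicographer* > *a curator* is therefore underivable.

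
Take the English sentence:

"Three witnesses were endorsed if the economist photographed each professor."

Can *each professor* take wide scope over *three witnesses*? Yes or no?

Structurally, *each professor* is inside the adjunct clause *if the economist photographed each professor*.
Adverbial clauses are not L-marked, so they are barriers for QR — the quantifier cannot escape the adjunct.
The inverse ordering *each professor* > *three witnesses* is therefore underivable.

No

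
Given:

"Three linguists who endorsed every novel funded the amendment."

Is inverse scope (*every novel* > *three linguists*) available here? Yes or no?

No

*every novel* is embedded in the relative clause *who endorsed every novel*.
Relative clauses are scope islands: a quantifier cannot QR out of a relative clause to take scope in the matrix clause.
*every novel* is confined to the island and cannot take scope over *three linguists*.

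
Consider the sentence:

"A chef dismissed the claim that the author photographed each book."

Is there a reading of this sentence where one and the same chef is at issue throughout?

This is the *a chef* > *each book* reading.
Nothing needs to raise for *a chef* > *each book*, so no island constraint is at stake.

Yes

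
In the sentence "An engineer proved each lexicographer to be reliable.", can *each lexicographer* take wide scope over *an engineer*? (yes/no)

The ECM infinitive is scope-transparent — *each lexicographer* is free to raise above *an engineer*.
Since no island is crossed, the inverse ordering is licensed alongside surface scope.

Yes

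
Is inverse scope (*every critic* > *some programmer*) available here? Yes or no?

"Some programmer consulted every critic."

Yes

*every critic* and *some programmer* are in the same minimal clause.
No island intervenes, so both surface and inverse scope are derivable.
Both orderings are possible: *some programmer* > *every critic* and *every critic* > *some programmer*.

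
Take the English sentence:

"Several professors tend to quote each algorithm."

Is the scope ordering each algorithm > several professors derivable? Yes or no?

Yes

Infinitival complements of raising predicates do not block QR; *each algorithm* and *several professors* are effectively clausemates.
Ordinary QR to a clause-peripheral position gives the wide-scope LF for the lower DP.
The sentence is scopally ambiguous between *several professors* > *each algorithm* and *each algorithm* > *several professors*.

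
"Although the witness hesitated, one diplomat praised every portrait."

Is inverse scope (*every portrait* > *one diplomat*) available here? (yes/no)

Yes

*every portrait* is a matrix argument; the adjunct is an island but the target quantifier is outside it.
Since no island is crossed, the inverse ordering is licensed alongside surface scope.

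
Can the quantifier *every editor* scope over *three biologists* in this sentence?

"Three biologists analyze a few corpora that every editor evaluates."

No

*every editor* is embedded in the relative clause *that every editor evaluates* modifying *a few corpora*.
Relative clauses are scope islands: a quantifier cannot QR out of a relative clause to take scope in the matrix clause.
The inverse ordering *every editor* > *three biologists* is therefore underivable.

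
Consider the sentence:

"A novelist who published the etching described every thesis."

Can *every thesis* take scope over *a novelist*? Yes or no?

*every thesis* sits in the matrix clause, not in the relative clause on *a novelist*.
No island intervenes, so both surface and inverse scope are derivable.

Yes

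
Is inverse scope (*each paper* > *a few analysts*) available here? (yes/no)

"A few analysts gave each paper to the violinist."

Yes

*a few analysts* and *each paper* are co-arguments of the matrix verb, with nothing but a clause-internal boundary between them.
Ordinary QR to a clause-peripheral position gives the wide-scope LF for the lower DP.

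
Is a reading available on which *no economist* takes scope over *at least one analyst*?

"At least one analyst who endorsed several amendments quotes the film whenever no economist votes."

No

*no economist* sits inside the adjunct clause *whenever no economist votes*.
Adjuncts are opaque for quantifier raising; a quantifier in an adjunct stays inside it.
There is no licit LF on which *no economist* c-commands *at least one analyst*.
(Only the surface reading survives: one fixed analyst with respect to all the relevant economists.)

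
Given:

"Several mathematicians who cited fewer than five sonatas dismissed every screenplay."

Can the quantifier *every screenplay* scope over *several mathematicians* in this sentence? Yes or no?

The relative clause *who cited fewer than five sonatas* modifies *several mathematicians*, but *every screenplay* is not inside that relative clause — it is an argument of the matrix verb.
With no island boundary between them, the object can take inverse scope over the subject via ordinary QR within the clause.

Yes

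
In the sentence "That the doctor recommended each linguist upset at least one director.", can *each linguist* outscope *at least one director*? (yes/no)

No

The DP *each linguist* is contained in the sentential subject *that the doctor recommended each linguist*.
Sentential subjects are islands: a quantifier inside the subject clause cannot raise over the matrix predicate.
So the wide-scope reading for *each linguist* is blocked.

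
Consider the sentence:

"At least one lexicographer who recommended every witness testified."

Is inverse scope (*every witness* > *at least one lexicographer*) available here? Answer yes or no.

No

*every witness* occurs within the relative clause *who recommended every witness*.
Quantifiers inside a relative clause are trapped there; the RC boundary blocks QR.
There is no licit LF on which *every witness* c-commands *at least one lexicographer*.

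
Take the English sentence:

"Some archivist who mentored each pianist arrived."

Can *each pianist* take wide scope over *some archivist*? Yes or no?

No

The DP *each pianist* is contained in the relative clause *who mentored each pianist*.
Relative clauses block scope extraction: QR cannot target a position outside the modified NP.
So *each pianist* cannot raise to a position above *some archivist*.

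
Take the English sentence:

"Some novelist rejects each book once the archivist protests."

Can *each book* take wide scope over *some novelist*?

*each book* is a matrix argument; the adjunct is an island but the target quantifier is outside it.
Ordinary QR to a clause-peripheral position gives the wide-scope LF for the lower DP.
So *each book* > *some novelist* is among the available readings.

Yes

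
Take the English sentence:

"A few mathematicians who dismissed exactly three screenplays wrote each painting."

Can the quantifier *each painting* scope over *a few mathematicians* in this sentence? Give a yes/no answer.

Although the sentence contains a relative clause (*who dismissed exactly three screenplays*), *each painting* is outside it, in the matrix VP.
With no island boundary between them, the object can take inverse scope over the subject via ordinary QR within the clause.
So *each painting* > *a few mathematicians* is among the available readings.

Yes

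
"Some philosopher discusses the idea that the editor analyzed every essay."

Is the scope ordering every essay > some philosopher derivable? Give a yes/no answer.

The target quantifier *every essay* is part of the complex NP *the idea that the editor analyzed every essay*.
A that-clause complement to a noun is an island; QR cannot cross the NP boundary.
There is no licit LF on which *every essay* c-commands *some philosopher*.

No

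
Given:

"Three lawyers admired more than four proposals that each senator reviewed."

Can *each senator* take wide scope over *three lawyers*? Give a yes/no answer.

*each senator* is embedded in the relative clause *that each senator reviewed* modifying *more than four proposals*.
The relative clause forms an island for QR, so the quantifier is confined to the head noun's restrictor.
So *each senator* cannot raise to a position above *three lawyers*.

No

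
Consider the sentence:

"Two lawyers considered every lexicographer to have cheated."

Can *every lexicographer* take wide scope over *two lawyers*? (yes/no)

Yes

*every lexicographer* is an ECM subject; ECM complements are not islands, and the embedded quantifier may take matrix scope.
Since no island is crossed, the inverse ordering is licensed alongside surface scope.
Both orderings are possible: *two lawyers* > *every lexicographer* and *every lexicographer* > *two lawyers*.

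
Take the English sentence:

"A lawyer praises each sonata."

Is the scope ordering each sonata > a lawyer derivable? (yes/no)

Yes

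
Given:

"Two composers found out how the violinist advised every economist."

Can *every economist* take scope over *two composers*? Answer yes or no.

No

Structurally, *every economist* is inside the embedded question *how the violinist advised every economist*.
Embedded questions are wh-islands: a quantifier inside an indirect question cannot QR into the matrix clause.
There is no licit LF on which *every economist* c-commands *two composers*.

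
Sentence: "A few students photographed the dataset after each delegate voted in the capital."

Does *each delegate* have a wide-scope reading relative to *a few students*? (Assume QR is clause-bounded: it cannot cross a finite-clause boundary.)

*each delegate* is embedded in the adjunct clause *after each delegate voted in the capital*.
Adjuncts are opaque for quantifier raising; a quantifier in an adjunct stays inside it.
Hence only narrow scope for *each delegate* (under *a few students*) survives.

No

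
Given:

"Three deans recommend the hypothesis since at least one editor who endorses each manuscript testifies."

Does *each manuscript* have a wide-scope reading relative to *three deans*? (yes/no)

The target quantifier *each manuscript* is part of the relative clause *who endorses each manuscript*, which is itself inside the adjunct *since at least one editor who endorses each manuscript testifies*.
Two island boundaries intervene — the relative clause and the adjunct. Either alone would block QR.
So *each manuscript* cannot raise high enough to outscope *three deans*; only the surface ordering *three deans* > *each manuscript* is available.

No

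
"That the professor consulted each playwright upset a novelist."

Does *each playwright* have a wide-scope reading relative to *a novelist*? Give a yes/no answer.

No

The target quantifier *each playwright* is part of the sentential subject *that the professor consulted each playwright*.
The subject-island constraint blocks QR out of a clausal subject.
There is no licit LF on which *each playwright* c-commands *a novelist*.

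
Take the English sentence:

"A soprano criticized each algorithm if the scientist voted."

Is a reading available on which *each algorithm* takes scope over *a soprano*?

Yes

*each algorithm* is a matrix argument; the adjunct is an island but the target quantifier is outside it.
Since no island is crossed, the inverse ordering is licensed alongside surface scope.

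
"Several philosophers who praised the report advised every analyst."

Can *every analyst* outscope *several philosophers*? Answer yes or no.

Yes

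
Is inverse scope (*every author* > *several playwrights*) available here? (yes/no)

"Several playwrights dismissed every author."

*several playwrights* and *every author* are co-arguments of the matrix verb, with nothing but a clause-internal boundary between them.
No island intervenes, so both surface and inverse scope are derivable.

Yes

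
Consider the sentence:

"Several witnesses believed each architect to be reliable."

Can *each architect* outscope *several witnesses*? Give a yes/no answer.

ECM infinitives lack a CP barrier, so *each architect* can QR over the matrix subject *several witnesses*.
Nothing blocks QR of the lower DP to a position above the higher one, so inverse scope is available.

Yes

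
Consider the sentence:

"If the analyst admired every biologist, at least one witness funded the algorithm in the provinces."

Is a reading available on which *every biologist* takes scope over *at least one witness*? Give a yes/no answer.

No

Structurally, *every biologist* is inside the adjunct clause *if the analyst admired every biologist*.
Since the clause is an adjunct (not a complement), the Adjunct Condition blocks QR across its edge.
*every biologist* is confined to the island and cannot take scope over *at least one witness*.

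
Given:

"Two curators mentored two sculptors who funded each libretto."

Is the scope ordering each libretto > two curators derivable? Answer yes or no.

No

*each libretto* sits inside the relative clause *who funded each libretto* modifying *two sculptors*.
QR out of a relative clause is ruled out by the relative-clause island constraint.
Hence only narrow scope for *each libretto* (under *two curators*) survives.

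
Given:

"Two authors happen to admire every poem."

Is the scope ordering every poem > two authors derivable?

*every poem* is inside a raising infinitive, which is transparent to QR (no CP barrier), so it behaves as a matrix argument.
Clause-internal QR can adjoin the lower DP above the subject, yielding the inverse reading.

Yes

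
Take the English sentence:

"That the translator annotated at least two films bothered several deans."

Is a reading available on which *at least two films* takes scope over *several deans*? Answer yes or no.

No

*at least two films* sits inside the sentential subject *that the translator annotated at least two films*.
The Sentential Subject Constraint rules out raising the quantifier out of the that-clause subject.
*at least two films* is confined to the island and cannot take scope over *several deans*.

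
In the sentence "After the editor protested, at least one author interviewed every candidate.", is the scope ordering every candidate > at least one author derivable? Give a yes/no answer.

Yes

Although there is an adjunct clause, *every candidate* is in the main clause, not inside the adjunct.
Ordinary QR to a clause-peripheral position gives the wide-scope LF for the lower DP.
So *every candidate* > *at least one author* is among the available readings.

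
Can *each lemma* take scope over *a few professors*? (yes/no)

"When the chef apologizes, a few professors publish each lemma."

Neither queried DP is inside the adjunct, so the adjunct-island constraint does not apply.
No island intervenes, so both surface and inverse scope are derivable.

Yes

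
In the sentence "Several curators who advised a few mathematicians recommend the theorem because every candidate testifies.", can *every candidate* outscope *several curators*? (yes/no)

The DP *every candidate* is contained in the adjunct clause *because every candidate testifies*.
Adverbial clauses are not L-marked, so they are barriers for QR — the quantifier cannot escape the adjunct.
So the wide-scope reading for *every candidate* is blocked.

No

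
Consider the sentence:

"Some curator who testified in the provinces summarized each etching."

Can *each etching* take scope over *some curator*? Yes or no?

The RC *who testified in the provinces* is an island, but *each etching* is not inside it — it is the matrix object, a clausemate of *some curator*.
With no island boundary between them, the object can take inverse scope over the subject via ordinary QR within the clause.

Yes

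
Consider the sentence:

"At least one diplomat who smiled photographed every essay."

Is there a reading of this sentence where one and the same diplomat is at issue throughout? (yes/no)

Yes

That reading corresponds to *at least one diplomat* > *every essay*.
Surface scope (*at least one diplomat* > *every essay*) is always derivable; islands only block QR, not in-situ interpretation.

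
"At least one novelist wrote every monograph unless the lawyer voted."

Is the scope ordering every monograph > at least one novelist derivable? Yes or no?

Yes

*every monograph* is a matrix argument; the adjunct is an island but the target quantifier is outside it.
With no island boundary between them, the object can take inverse scope over the subject via ordinary QR within the clause.
Both orderings are possible: *at least one novelist* > *every monograph* and *every monograph* > *at least one novelist*.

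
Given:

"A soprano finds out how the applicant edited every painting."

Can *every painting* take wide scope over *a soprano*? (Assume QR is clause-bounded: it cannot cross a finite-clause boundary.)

No

*every painting* occurs within the embedded question *how the applicant edited every painting*.
QR across an interrogative CP boundary is ruled out as a wh-island violation.
So the wide-scope reading for *every painting* is blocked.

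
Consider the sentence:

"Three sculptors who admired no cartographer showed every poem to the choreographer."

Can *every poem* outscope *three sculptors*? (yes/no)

Yes

The RC *who admired no cartographer* is an island, but *every poem* is not inside it — it is the matrix object, a clausemate of *three sculptors*.
Ordinary QR to a clause-peripheral position gives the wide-scope LF for the lower DP.
Both orderings are possible: *three sculptors* > *every poem* and *every poem* > *three sculptors*.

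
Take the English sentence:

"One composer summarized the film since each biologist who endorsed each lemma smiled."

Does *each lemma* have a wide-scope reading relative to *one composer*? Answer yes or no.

No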